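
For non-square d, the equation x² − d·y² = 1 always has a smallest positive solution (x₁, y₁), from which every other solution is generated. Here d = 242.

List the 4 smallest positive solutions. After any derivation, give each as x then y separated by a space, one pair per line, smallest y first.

19601 1260
768398401 49394520
30122754096401 1936363971780
1180872205318713601 75909340372325040

√242 → a₀=15, period (1,1,3,1,14,1,3,1,1,30); ℓ=10 even so k=9
k=0  a_k=15  p_k/q_k = 15/1
k=1  a_k=1  p_k/q_k = 16/1
k=2  a_k=1  p_k/q_k = 31/2
k=3  a_k=3  p_k/q_k = 109/7
k=4  a_k=1  p_k/q_k = 140/9
k=5  a_k=14  p_k/q_k = 2069/133
k=6  a_k=1  p_k/q_k = 2209/142
k=7  a_k=3  p_k/q_k = 8696/559
k=8  a_k=1  p_k/q_k = 10905/701
k=9  a_k=1  p_k/q_k = 19601/1260
(x₁, y₁) = (19601, 1260);  19601² − 242·1260² = 1 ✓
(x_2, y_2) = (19601·19601 + 242·1260·1260, 19601·1260 + 1260·19601) = (768398401, 49394520)
(x_3, y_3) = (19601·768398401 + 242·1260·49394520, 19601·49394520 + 1260·768398401) = (30122754096401, 1936363971780)
(x_4, y_4) = (19601·30122754096401 + 242·1260·1936363971780, 19601·1936363971780 + 1260·30122754096401) = (1180872205318713601, 75909340372325040)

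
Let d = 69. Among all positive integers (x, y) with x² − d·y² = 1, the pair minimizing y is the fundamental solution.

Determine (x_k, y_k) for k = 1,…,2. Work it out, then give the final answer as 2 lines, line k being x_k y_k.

7775 936
120901249 14554800

d=69: √d = [8; 3,3,1,4,1,3,3,16] (ℓ=8, even), read p_7/q_7
i=0: a=8 ⇒ p=8, q=1
i=1: a=3 ⇒ p=25, q=3
i=2: a=3 ⇒ p=83, q=10
…
i=5: a=1 ⇒ p=623, q=75
i=6: a=3 ⇒ p=2384, q=287
i=7: a=3 ⇒ p=7775, q=936
(x₁, y₁) = (7775, 936);  7775² − 69·936² = 1 ✓
k=2:  x_2 = 7775·7775+69·936·936 = 120901249,  y_2 = 7775·936+936·7775 = 14554800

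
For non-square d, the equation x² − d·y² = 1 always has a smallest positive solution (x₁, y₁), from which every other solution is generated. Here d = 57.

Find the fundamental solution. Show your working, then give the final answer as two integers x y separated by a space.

√57 → a₀=7, period (1,1,4,1,1,14); ℓ=6 even so k=5
k=0  a_k=7  p_k/q_k = 7/1
k=1  a_k=1  p_k/q_k = 8/1
…
k=3  a_k=4  p_k/q_k = 68/9
k=4  a_k=1  p_k/q_k = 83/11
k=5  a_k=1  p_k/q_k = 151/20
(x₁, y₁) = (151, 20);  151² − 57·20² = 1 ✓

151 20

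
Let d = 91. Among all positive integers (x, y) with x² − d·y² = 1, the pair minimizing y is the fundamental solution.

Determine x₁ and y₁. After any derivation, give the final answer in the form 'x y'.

1574 165

[9; 1,1,5,1,5,1,1,18] for √91; ℓ=8 ⇒ convergent index 7
step 0: (9, 1)  from 9·(1,0) + (0,1)
…
step 2: (19, 2)  from 1·(10,1) + (9,1)
…
step 6: (849, 89)  from 1·(725,76) + (124,13)
step 7: (1574, 165)  from 1·(849,89) + (725,76)
fundamental: x₁=1574, y₁=165  (since 2477476 − 91·27225 = 1)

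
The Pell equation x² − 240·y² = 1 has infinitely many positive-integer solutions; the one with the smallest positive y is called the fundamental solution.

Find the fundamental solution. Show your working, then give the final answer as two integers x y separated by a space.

d=240: √d = [15; 2,30] (ℓ=2, even), read p_1/q_1
step 0: (15, 1)  from 15·(1,0) + (0,1)
step 1: (31, 2)  from 2·(15,1) + (1,0)
→ (31, 2).  Check: 31²=961, 240·2²=960, difference 1.

31 2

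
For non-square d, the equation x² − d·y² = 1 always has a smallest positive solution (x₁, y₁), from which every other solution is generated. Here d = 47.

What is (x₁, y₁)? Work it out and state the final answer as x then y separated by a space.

48 7

√47 = [6; 1,5,1,12, …], period ℓ=4 (even) → k=3
k=0  a_k=6  p_k/q_k = 6/1
k=1  a_k=1  p_k/q_k = 7/1
k=2  a_k=5  p_k/q_k = 41/6
k=3  a_k=1  p_k/q_k = 48/7
→ (48, 7).  Check: 48²=2304, 47·7²=2303, difference 1.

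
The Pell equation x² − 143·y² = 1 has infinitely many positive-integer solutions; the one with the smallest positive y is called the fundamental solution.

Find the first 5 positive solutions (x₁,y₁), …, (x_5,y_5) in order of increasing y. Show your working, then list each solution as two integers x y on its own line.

√143 = [11; 1,22, …], period ℓ=2 (even) → k=1
i=0: a=11 ⇒ p=11, q=1
i=1: a=1 ⇒ p=12, q=1
fundamental: x₁=12, y₁=1  (since 144 − 143·1 = 1)
(12+1√143)^2 = 287 + 24√143
(12+1√143)^3 = 6876 + 575√143
(12+1√143)^4 = 164737 + 13776√143
(12+1√143)^5 = 3946812 + 330049√143

12 1
287 24
6876 575
164737 13776
3946812 330049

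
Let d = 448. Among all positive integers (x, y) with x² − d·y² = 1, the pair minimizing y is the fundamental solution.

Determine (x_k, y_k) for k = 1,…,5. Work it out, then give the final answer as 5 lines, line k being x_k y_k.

√448 → a₀=21, period (6,42); ℓ=2 even so k=1
step 0: (21, 1)  from 21·(1,0) + (0,1)
step 1: (127, 6)  from 6·(21,1) + (1,0)
fundamental: x₁=127, y₁=6  (since 16129 − 448·36 = 1)
(x_2, y_2) = (127·127 + 448·6·6, 127·6 + 6·127) = (32257, 1524)
(x_3, y_3) = (127·32257 + 448·6·1524, 127·1524 + 6·32257) = (8193151, 387090)
(x_4, y_4) = (127·8193151 + 448·6·387090, 127·387090 + 6·8193151) = (2081028097, 98319336)
(x_5, y_5) = (127·2081028097 + 448·6·98319336, 127·98319336 + 6·2081028097) = (528572943487, 24972724254)

127 6
32257 1524
8193151 387090
2081028097 98319336
528572943487 24972724254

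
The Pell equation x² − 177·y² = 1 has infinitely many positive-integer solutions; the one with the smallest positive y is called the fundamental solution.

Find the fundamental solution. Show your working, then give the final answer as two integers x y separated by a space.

62423 4692

√177 → a₀=13, period (3,3,2,8,2,3,3,26); ℓ=8 even so k=7
a_0=13:  p_0=13·1+0=13,  q_0=13·0+1=1
…
a_6=3:  p_6=3·5468+2581=18985,  q_6=3·411+194=1427
a_7=3:  p_7=3·18985+5468=62423,  q_7=3·1427+411=4692
fundamental: x₁=62423, y₁=4692  (since 3896630929 − 177·22014864 = 1)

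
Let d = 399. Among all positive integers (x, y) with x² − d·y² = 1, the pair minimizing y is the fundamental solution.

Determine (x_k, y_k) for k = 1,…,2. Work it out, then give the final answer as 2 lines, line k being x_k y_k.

d=399: √d = [19; 1,38] (ℓ=2, even), read p_1/q_1
a_0=19:  p_0=19·1+0=19,  q_0=19·0+1=1
a_1=1:  p_1=1·19+1=20,  q_1=1·1+0=1
→ (20, 1).  Check: 20²=400, 399·1²=399, difference 1.
(x_2, y_2) = (20·20 + 399·1·1, 20·1 + 1·20) = (799, 40)

20 1
799 40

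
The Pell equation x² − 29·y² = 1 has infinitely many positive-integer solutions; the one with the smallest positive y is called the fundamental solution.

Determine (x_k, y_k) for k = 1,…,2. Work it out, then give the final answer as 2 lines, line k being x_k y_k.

9801 1820
192119201 35675640

d=29: √d = [5; 2,1,1,2,10] (ℓ=5, odd), read p_9/q_9
step 0: (5, 1)  from 5·(1,0) + (0,1)
…
step 2: (16, 3)  from 1·(11,2) + (5,1)
…
step 5: (727, 135)  from 10·(70,13) + (27,5)
…
step 8: (3775, 701)  from 1·(2251,418) + (1524,283)
step 9: (9801, 1820)  from 2·(3775,701) + (2251,418)
fundamental: x₁=9801, y₁=1820  (since 96059601 − 29·3312400 = 1)
n=2: (9801,1820)∘(9801,1820) = (9801·9801+29·1820·1820, 9801·1820+1820·9801) = (192119201,35675640)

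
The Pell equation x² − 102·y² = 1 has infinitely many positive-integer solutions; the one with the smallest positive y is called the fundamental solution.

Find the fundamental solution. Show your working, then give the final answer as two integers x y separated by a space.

101 10

d=102: √d = [10; 10,20] (ℓ=2, even), read p_1/q_1
step 0: (10, 1)  from 10·(1,0) + (0,1)
step 1: (101, 10)  from 10·(10,1) + (1,0)
fundamental: x₁=101, y₁=10  (since 10201 − 102·100 = 1)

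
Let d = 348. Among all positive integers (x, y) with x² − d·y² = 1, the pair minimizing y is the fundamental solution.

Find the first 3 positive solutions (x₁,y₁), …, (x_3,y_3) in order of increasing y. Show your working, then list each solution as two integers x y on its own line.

1567 84
4910977 263256
15391000351 825044220

d=348: √d = [18; 1,1,1,8,1,1,1,36] (ℓ=8, even), read p_7/q_7
k=0  a_k=18  p_k/q_k = 18/1
k=1  a_k=1  p_k/q_k = 19/1
…
k=3  a_k=1  p_k/q_k = 56/3
…
k=6  a_k=1  p_k/q_k = 1026/55
k=7  a_k=1  p_k/q_k = 1567/84
→ (1567, 84).  Check: 1567²=2455489, 348·84²=2455488, difference 1.
n=2: (1567,84)∘(1567,84) = (1567·1567+348·84·84, 1567·84+84·1567) = (4910977,263256)
n=3: (4910977,263256)∘(1567,84) = (1567·4910977+348·84·263256, 1567·263256+84·4910977) = (15391000351,825044220)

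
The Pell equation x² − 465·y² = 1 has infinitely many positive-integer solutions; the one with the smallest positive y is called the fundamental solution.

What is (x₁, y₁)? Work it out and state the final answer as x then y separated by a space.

15871 736

[21; 1,1,3,2,2,2,3,1,1,42] for √465; ℓ=10 ⇒ convergent index 9
k=0  a_k=21  p_k/q_k = 21/1
k=1  a_k=1  p_k/q_k = 22/1
…
k=3  a_k=3  p_k/q_k = 151/7
…
k=6  a_k=2  p_k/q_k = 2027/94
…
k=8  a_k=1  p_k/q_k = 8949/415
k=9  a_k=1  p_k/q_k = 15871/736
(x₁, y₁) = (15871, 736);  15871² − 465·736² = 1 ✓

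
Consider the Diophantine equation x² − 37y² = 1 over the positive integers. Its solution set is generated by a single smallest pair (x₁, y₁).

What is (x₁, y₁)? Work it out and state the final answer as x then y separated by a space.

√37 → a₀=6, period (12); ℓ=1 odd so k=1
i=0: a=6 ⇒ p=6, q=1
i=1: a=12 ⇒ p=73, q=12
fundamental: x₁=73, y₁=12  (since 5329 − 37·144 = 1)

73 12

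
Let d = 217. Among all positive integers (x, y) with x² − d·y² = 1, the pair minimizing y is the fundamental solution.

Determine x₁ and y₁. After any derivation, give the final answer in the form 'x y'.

√217 → a₀=14, period (1,2,1,2,1,…,2,1,28); ℓ=16 even so k=15
i=0: a=14 ⇒ p=14, q=1
…
i=3: a=1 ⇒ p=59, q=4
…
i=5: a=1 ⇒ p=221, q=15
…
i=7: a=9 ⇒ p=3668, q=249
…
i=9: a=9 ⇒ p=139163, q=9447
i=10: a=1 ⇒ p=154218, q=10469
i=11: a=1 ⇒ p=293381, q=19916
i=12: a=2 ⇒ p=740980, q=50301
…
i=14: a=2 ⇒ p=2809702, q=190735
i=15: a=1 ⇒ p=3844063, q=260952
→ (3844063, 260952).  Check: 3844063²=14776820347969, 217·260952²=14776820347968, difference 1.

3844063 260952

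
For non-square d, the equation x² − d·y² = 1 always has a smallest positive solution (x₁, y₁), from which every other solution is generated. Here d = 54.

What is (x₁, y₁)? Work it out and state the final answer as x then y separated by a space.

√54 = [7; 2,1,6,1,2,14, …], period ℓ=6 (even) → k=5
i=0: a=7 ⇒ p=7, q=1
i=1: a=2 ⇒ p=15, q=2
i=2: a=1 ⇒ p=22, q=3
…
i=4: a=1 ⇒ p=169, q=23
i=5: a=2 ⇒ p=485, q=66
(x₁, y₁) = (485, 66);  485² − 54·66² = 1 ✓

485 66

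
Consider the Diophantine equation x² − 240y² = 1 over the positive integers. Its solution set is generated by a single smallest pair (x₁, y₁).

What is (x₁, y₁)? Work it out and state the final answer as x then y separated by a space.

d=240: √d = [15; 2,30] (ℓ=2, even), read p_1/q_1
step 0: (15, 1)  from 15·(1,0) + (0,1)
step 1: (31, 2)  from 2·(15,1) + (1,0)
fundamental: x₁=31, y₁=2  (since 961 − 240·4 = 1)

31 2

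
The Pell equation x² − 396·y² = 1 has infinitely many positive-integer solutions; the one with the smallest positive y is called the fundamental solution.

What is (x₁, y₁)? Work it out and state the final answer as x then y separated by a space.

√396 = [19; 1,8,1,38, …], period ℓ=4 (even) → k=3
a_0=19:  p_0=19·1+0=19,  q_0=19·0+1=1
a_1=1:  p_1=1·19+1=20,  q_1=1·1+0=1
a_2=8:  p_2=8·20+19=179,  q_2=8·1+1=9
a_3=1:  p_3=1·179+20=199,  q_3=1·9+1=10
→ (199, 10).  Check: 199²=39601, 396·10²=39600, difference 1.

199 10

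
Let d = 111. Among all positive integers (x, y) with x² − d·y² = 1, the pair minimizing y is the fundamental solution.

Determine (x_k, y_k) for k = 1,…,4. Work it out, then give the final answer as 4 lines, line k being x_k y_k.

√111 → a₀=10, period (1,1,6,1,1,20); ℓ=6 even so k=5
step 0: (10, 1)  from 10·(1,0) + (0,1)
step 1: (11, 1)  from 1·(10,1) + (1,0)
step 2: (21, 2)  from 1·(11,1) + (10,1)
step 3: (137, 13)  from 6·(21,2) + (11,1)
step 4: (158, 15)  from 1·(137,13) + (21,2)
step 5: (295, 28)  from 1·(158,15) + (137,13)
(x₁, y₁) = (295, 28);  295² − 111·28² = 1 ✓
n=2: (295,28)∘(295,28) = (295·295+111·28·28, 295·28+28·295) = (174049,16520)
n=3: (174049,16520)∘(295,28) = (295·174049+111·28·16520, 295·16520+28·174049) = (102688615,9746772)
n=4: (102688615,9746772)∘(295,28) = (295·102688615+111·28·9746772, 295·9746772+28·102688615) = (60586108801,5750578960)

295 28
174049 16520
102688615 9746772
60586108801 5750578960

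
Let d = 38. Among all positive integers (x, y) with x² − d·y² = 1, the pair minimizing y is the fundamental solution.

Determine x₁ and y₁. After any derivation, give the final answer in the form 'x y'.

[6; 6,12] for √38; ℓ=2 ⇒ convergent index 1
step 0: (6, 1)  from 6·(1,0) + (0,1)
step 1: (37, 6)  from 6·(6,1) + (1,0)
(x₁, y₁) = (37, 6);  37² − 38·6² = 1 ✓

37 6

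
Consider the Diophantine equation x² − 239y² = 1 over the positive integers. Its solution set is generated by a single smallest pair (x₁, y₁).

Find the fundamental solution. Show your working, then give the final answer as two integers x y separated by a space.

6195120 400729

[15; 2,5,1,2,4,15,4,2,1,5,2,30] for √239; ℓ=12 ⇒ convergent index 11
i=0: a=15 ⇒ p=15, q=1
i=1: a=2 ⇒ p=31, q=2
…
i=3: a=1 ⇒ p=201, q=13
i=4: a=2 ⇒ p=572, q=37
…
i=6: a=15 ⇒ p=37907, q=2452
i=7: a=4 ⇒ p=154117, q=9969
i=8: a=2 ⇒ p=346141, q=22390
i=9: a=1 ⇒ p=500258, q=32359
i=10: a=5 ⇒ p=2847431, q=184185
i=11: a=2 ⇒ p=6195120, q=400729
→ (6195120, 400729).  Check: 6195120²=38379511814400, 239·400729²=38379511814399, difference 1.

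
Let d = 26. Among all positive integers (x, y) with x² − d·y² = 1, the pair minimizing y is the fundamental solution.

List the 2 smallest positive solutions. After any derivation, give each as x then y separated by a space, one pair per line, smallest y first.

d=26: √d = [5; 10] (ℓ=1, odd), read p_1/q_1
k=0  a_k=5  p_k/q_k = 5/1
k=1  a_k=10  p_k/q_k = 51/10
fundamental: x₁=51, y₁=10  (since 2601 − 26·100 = 1)
n=2: (51,10)∘(51,10) = (51·51+26·10·10, 51·10+10·51) = (5201,1020)

51 10
5201 1020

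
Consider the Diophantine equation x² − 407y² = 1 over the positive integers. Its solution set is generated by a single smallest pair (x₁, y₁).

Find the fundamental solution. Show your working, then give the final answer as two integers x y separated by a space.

2663 132

d=407: √d = [20; 5,1,2,1,5,40] (ℓ=6, even), read p_5/q_5
a_0=20:  p_0=20·1+0=20,  q_0=20·0+1=1
a_1=5:  p_1=5·20+1=101,  q_1=5·1+0=5
a_2=1:  p_2=1·101+20=121,  q_2=1·5+1=6
a_3=2:  p_3=2·121+101=343,  q_3=2·6+5=17
a_4=1:  p_4=1·343+121=464,  q_4=1·17+6=23
a_5=5:  p_5=5·464+343=2663,  q_5=5·23+17=132
fundamental: x₁=2663, y₁=132  (since 7091569 − 407·17424 = 1)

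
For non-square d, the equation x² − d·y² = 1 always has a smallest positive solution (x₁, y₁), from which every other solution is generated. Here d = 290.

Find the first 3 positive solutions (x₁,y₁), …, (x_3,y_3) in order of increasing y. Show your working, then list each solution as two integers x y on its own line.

579 34
670481 39372
776416419 45592742

d=290: √d = [17; 34] (ℓ=1, odd), read p_1/q_1
a_0=17:  p_0=17·1+0=17,  q_0=17·0+1=1
a_1=34:  p_1=34·17+1=579,  q_1=34·1+0=34
fundamental: x₁=579, y₁=34  (since 335241 − 290·1156 = 1)
(579+34√290)^2 = 670481 + 39372√290
(579+34√290)^3 = 776416419 + 45592742√290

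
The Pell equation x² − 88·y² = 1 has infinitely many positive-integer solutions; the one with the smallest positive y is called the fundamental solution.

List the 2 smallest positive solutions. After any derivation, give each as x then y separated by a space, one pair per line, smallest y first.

√88 = [9; 2,1,1,1,2,18, …], period ℓ=6 (even) → k=5
k=0  a_k=9  p_k/q_k = 9/1
k=1  a_k=2  p_k/q_k = 19/2
…
k=3  a_k=1  p_k/q_k = 47/5
k=4  a_k=1  p_k/q_k = 75/8
k=5  a_k=2  p_k/q_k = 197/21
→ (197, 21).  Check: 197²=38809, 88·21²=38808, difference 1.
n=2: (197,21)∘(197,21) = (197·197+88·21·21, 197·21+21·197) = (77617,8274)

197 21
77617 8274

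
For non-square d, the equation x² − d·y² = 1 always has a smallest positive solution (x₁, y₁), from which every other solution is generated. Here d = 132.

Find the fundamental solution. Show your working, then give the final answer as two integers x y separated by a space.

√132 = [11; 2,22, …], period ℓ=2 (even) → k=1
i=0: a=11 ⇒ p=11, q=1
i=1: a=2 ⇒ p=23, q=2
(x₁, y₁) = (23, 2);  23² − 132·2² = 1 ✓

23 2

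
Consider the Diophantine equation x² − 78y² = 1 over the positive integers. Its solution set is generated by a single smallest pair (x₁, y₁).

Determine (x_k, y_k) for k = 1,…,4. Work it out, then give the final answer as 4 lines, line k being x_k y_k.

53 6
5617 636
595349 67410
63101377 7144824

d=78: √d = [8; 1,4,1,16] (ℓ=4, even), read p_3/q_3
a_0=8:  p_0=8·1+0=8,  q_0=8·0+1=1
…
a_2=4:  p_2=4·9+8=44,  q_2=4·1+1=5
a_3=1:  p_3=1·44+9=53,  q_3=1·5+1=6
→ (53, 6).  Check: 53²=2809, 78·6²=2808, difference 1.
(x_2, y_2) = (53·53 + 78·6·6, 53·6 + 6·53) = (5617, 636)
(x_3, y_3) = (53·5617 + 78·6·636, 53·636 + 6·5617) = (595349, 67410)
(x_4, y_4) = (53·595349 + 78·6·67410, 53·67410 + 6·595349) = (63101377, 7144824)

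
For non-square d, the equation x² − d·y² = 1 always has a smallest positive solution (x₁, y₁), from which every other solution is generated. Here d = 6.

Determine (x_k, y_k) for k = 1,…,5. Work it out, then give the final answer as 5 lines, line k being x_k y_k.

5 2
49 20
485 198
4801 1960
47525 19402

√6 → a₀=2, period (2,4); ℓ=2 even so k=1
i=0: a=2 ⇒ p=2, q=1
i=1: a=2 ⇒ p=5, q=2
(x₁, y₁) = (5, 2);  5² − 6·2² = 1 ✓
n=2: (5,2)∘(5,2) = (5·5+6·2·2, 5·2+2·5) = (49,20)
n=3: (49,20)∘(5,2) = (5·49+6·2·20, 5·20+2·49) = (485,198)
n=4: (485,198)∘(5,2) = (5·485+6·2·198, 5·198+2·485) = (4801,1960)
n=5: (4801,1960)∘(5,2) = (5·4801+6·2·1960, 5·1960+2·4801) = (47525,19402)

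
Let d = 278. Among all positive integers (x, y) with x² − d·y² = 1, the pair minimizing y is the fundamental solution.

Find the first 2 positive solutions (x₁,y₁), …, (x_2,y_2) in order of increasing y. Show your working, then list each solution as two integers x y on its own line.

d=278: √d = [16; 1,2,16,2,1,32] (ℓ=6, even), read p_5/q_5
a_0=16:  p_0=16·1+0=16,  q_0=16·0+1=1
a_1=1:  p_1=1·16+1=17,  q_1=1·1+0=1
a_2=2:  p_2=2·17+16=50,  q_2=2·1+1=3
…
a_4=2:  p_4=2·817+50=1684,  q_4=2·49+3=101
a_5=1:  p_5=1·1684+817=2501,  q_5=1·101+49=150
fundamental: x₁=2501, y₁=150  (since 6255001 − 278·22500 = 1)
(2501+150√278)^2 = 12510001 + 750300√278

2501 150
12510001 750300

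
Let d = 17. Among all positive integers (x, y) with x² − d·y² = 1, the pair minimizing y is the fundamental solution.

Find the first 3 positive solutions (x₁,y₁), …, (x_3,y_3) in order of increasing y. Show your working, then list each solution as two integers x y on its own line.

d=17: √d = [4; 8] (ℓ=1, odd), read p_1/q_1
i=0: a=4 ⇒ p=4, q=1
i=1: a=8 ⇒ p=33, q=8
→ (33, 8).  Check: 33²=1089, 17·8²=1088, difference 1.
n=2: (33,8)∘(33,8) = (33·33+17·8·8, 33·8+8·33) = (2177,528)
n=3: (2177,528)∘(33,8) = (33·2177+17·8·528, 33·528+8·2177) = (143649,34840)

33 8
2177 528
143649 34840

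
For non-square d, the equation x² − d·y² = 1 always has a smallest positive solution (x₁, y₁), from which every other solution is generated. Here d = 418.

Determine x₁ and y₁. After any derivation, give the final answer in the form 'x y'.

[20; 2,4,20,4,2,40] for √418; ℓ=6 ⇒ convergent index 5
i=0: a=20 ⇒ p=20, q=1
i=1: a=2 ⇒ p=41, q=2
i=2: a=4 ⇒ p=184, q=9
…
i=4: a=4 ⇒ p=15068, q=737
i=5: a=2 ⇒ p=33857, q=1656
→ (33857, 1656).  Check: 33857²=1146296449, 418·1656²=1146296448, difference 1.

33857 1656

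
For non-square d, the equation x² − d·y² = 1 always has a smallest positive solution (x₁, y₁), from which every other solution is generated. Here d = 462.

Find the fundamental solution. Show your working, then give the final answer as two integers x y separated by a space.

√462 → a₀=21, period (2,42); ℓ=2 even so k=1
step 0: (21, 1)  from 21·(1,0) + (0,1)
step 1: (43, 2)  from 2·(21,1) + (1,0)
fundamental: x₁=43, y₁=2  (since 1849 − 462·4 = 1)

43 2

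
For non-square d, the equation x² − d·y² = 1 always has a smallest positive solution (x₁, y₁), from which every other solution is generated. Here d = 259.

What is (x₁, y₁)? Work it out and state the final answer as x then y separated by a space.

847225 52644

√259 → a₀=16, period (10,1,2,3,4,3,2,1,10,32); ℓ=10 even so k=9
k=0  a_k=16  p_k/q_k = 16/1
k=1  a_k=10  p_k/q_k = 161/10
k=2  a_k=1  p_k/q_k = 177/11
…
k=5  a_k=4  p_k/q_k = 7403/460
k=6  a_k=3  p_k/q_k = 23931/1487
…
k=8  a_k=1  p_k/q_k = 79196/4921
k=9  a_k=10  p_k/q_k = 847225/52644
(x₁, y₁) = (847225, 52644);  847225² − 259·52644² = 1 ✓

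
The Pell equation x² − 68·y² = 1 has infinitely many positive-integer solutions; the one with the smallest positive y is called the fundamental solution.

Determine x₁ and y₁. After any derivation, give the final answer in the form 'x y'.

33 4

[8; 4,16] for √68; ℓ=2 ⇒ convergent index 1
a_0=8:  p_0=8·1+0=8,  q_0=8·0+1=1
a_1=4:  p_1=4·8+1=33,  q_1=4·1+0=4
→ (33, 4).  Check: 33²=1089, 68·4²=1088, difference 1.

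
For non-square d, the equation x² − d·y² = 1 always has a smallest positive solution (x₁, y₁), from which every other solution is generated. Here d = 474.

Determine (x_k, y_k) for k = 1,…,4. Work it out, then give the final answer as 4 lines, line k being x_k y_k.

193549 8890
74922430801 3441301220
29002323118011949 1332120819650670
11226741274261267003201 515661305041693754440

[21; 1,3,2,1,1,…,3,1,42] for √474; ℓ=14 ⇒ convergent index 13
k=0  a_k=21  p_k/q_k = 21/1
k=1  a_k=1  p_k/q_k = 22/1
k=2  a_k=3  p_k/q_k = 87/4
…
k=4  a_k=1  p_k/q_k = 283/13
…
k=6  a_k=1  p_k/q_k = 762/35
k=7  a_k=6  p_k/q_k = 5051/232
k=8  a_k=1  p_k/q_k = 5813/267
k=9  a_k=1  p_k/q_k = 10864/499
k=10  a_k=1  p_k/q_k = 16677/766
k=11  a_k=2  p_k/q_k = 44218/2031
k=12  a_k=3  p_k/q_k = 149331/6859
k=13  a_k=1  p_k/q_k = 193549/8890
→ (193549, 8890).  Check: 193549²=37461215401, 474·8890²=37461215400, difference 1.
k=2:  x_2 = 193549·193549+474·8890·8890 = 74922430801,  y_2 = 193549·8890+8890·193549 = 3441301220
k=3:  x_3 = 193549·74922430801+474·8890·3441301220 = 29002323118011949,  y_3 = 193549·3441301220+8890·74922430801 = 1332120819650670
k=4:  x_4 = 193549·29002323118011949+474·8890·1332120819650670 = 11226741274261267003201,  y_4 = 193549·1332120819650670+8890·29002323118011949 = 515661305041693754440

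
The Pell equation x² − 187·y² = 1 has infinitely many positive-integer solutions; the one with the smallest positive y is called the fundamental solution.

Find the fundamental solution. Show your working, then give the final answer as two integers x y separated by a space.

[13; 1,2,13,2,1,26] for √187; ℓ=6 ⇒ convergent index 5
a_0=13:  p_0=13·1+0=13,  q_0=13·0+1=1
a_1=1:  p_1=1·13+1=14,  q_1=1·1+0=1
a_2=2:  p_2=2·14+13=41,  q_2=2·1+1=3
a_3=13:  p_3=13·41+14=547,  q_3=13·3+1=40
a_4=2:  p_4=2·547+41=1135,  q_4=2·40+3=83
a_5=1:  p_5=1·1135+547=1682,  q_5=1·83+40=123
fundamental: x₁=1682, y₁=123  (since 2829124 − 187·15129 = 1)

1682 123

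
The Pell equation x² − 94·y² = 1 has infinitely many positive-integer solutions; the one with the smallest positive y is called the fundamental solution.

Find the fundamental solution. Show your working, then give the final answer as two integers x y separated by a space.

2143295 221064

d=94: √d = [9; 1,2,3,1,1,…,2,1,18] (ℓ=16, even), read p_15/q_15
a_0=9:  p_0=9·1+0=9,  q_0=9·0+1=1
…
a_2=2:  p_2=2·10+9=29,  q_2=2·1+1=3
…
a_11=1:  p_11=1·85038+14417=99455,  q_11=1·8771+1487=10258
…
a_14=2:  p_14=2·652934+184493=1490361,  q_14=2·67345+19029=153719
a_15=1:  p_15=1·1490361+652934=2143295,  q_15=1·153719+67345=221064
fundamental: x₁=2143295, y₁=221064  (since 4593713457025 − 94·48869292096 = 1)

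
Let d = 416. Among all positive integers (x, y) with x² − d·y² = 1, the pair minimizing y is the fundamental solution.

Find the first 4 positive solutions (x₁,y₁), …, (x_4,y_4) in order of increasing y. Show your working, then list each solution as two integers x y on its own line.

[20; 2,1,1,9,1,1,2,40] for √416; ℓ=8 ⇒ convergent index 7
step 0: (20, 1)  from 20·(1,0) + (0,1)
…
step 2: (61, 3)  from 1·(41,2) + (20,1)
step 3: (102, 5)  from 1·(61,3) + (41,2)
step 4: (979, 48)  from 9·(102,5) + (61,3)
…
step 6: (2060, 101)  from 1·(1081,53) + (979,48)
step 7: (5201, 255)  from 2·(2060,101) + (1081,53)
fundamental: x₁=5201, y₁=255  (since 27050401 − 416·65025 = 1)
(x_2, y_2) = (5201·5201 + 416·255·255, 5201·255 + 255·5201) = (54100801, 2652510)
(x_3, y_3) = (5201·54100801 + 416·255·2652510, 5201·2652510 + 255·54100801) = (562756526801, 27591408765)
(x_4, y_4) = (5201·562756526801 + 416·255·27591408765, 5201·27591408765 + 255·562756526801) = (5853793337683201, 287005831321020)

5201 255
54100801 2652510
562756526801 27591408765
5853793337683201 287005831321020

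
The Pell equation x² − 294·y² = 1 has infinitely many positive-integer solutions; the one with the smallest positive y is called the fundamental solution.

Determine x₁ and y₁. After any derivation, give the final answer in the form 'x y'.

√294 = [17; 6,1,4,1,6,34, …], period ℓ=6 (even) → k=5
k=0  a_k=17  p_k/q_k = 17/1
…
k=2  a_k=1  p_k/q_k = 120/7
k=3  a_k=4  p_k/q_k = 583/34
k=4  a_k=1  p_k/q_k = 703/41
k=5  a_k=6  p_k/q_k = 4801/280
(x₁, y₁) = (4801, 280);  4801² − 294·280² = 1 ✓

4801 280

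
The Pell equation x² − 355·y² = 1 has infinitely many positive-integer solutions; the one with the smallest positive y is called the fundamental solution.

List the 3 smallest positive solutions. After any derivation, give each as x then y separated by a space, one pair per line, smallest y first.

954809 50676
1823320452961 96771801768
3481845556741524089 184797174548553948

[18; 1,5,3,3,1,6,1,3,3,5,1,36] for √355; ℓ=12 ⇒ convergent index 11
k=0  a_k=18  p_k/q_k = 18/1
k=1  a_k=1  p_k/q_k = 19/1
…
k=5  a_k=1  p_k/q_k = 1545/82
k=6  a_k=6  p_k/q_k = 10457/555
…
k=8  a_k=3  p_k/q_k = 46463/2466
…
k=10  a_k=5  p_k/q_k = 803418/42641
k=11  a_k=1  p_k/q_k = 954809/50676
→ (954809, 50676).  Check: 954809²=911660226481, 355·50676²=911660226480, difference 1.
n=2: (954809,50676)∘(954809,50676) = (954809·954809+355·50676·50676, 954809·50676+50676·954809) = (1823320452961,96771801768)
n=3: (1823320452961,96771801768)∘(954809,50676) = (954809·1823320452961+355·50676·96771801768, 954809·96771801768+50676·1823320452961) = (3481845556741524089,184797174548553948)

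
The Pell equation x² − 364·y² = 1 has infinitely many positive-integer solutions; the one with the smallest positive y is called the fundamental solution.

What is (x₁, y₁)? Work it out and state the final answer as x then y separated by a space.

[19; 12,1,2,3,1,8,1,3,2,1,12,38] for √364; ℓ=12 ⇒ convergent index 11
i=0: a=19 ⇒ p=19, q=1
…
i=3: a=2 ⇒ p=725, q=38
i=4: a=3 ⇒ p=2423, q=127
i=5: a=1 ⇒ p=3148, q=165
…
i=8: a=3 ⇒ p=119872, q=6283
i=9: a=2 ⇒ p=270499, q=14178
i=10: a=1 ⇒ p=390371, q=20461
i=11: a=12 ⇒ p=4954951, q=259710
(x₁, y₁) = (4954951, 259710);  4954951² − 364·259710² = 1 ✓

4954951 259710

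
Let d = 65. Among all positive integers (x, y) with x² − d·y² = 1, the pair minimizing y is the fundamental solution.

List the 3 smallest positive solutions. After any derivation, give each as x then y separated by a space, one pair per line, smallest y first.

[8; 16] for √65; ℓ=1 ⇒ convergent index 1
k=0  a_k=8  p_k/q_k = 8/1
k=1  a_k=16  p_k/q_k = 129/16
(x₁, y₁) = (129, 16);  129² − 65·16² = 1 ✓
(129+16√65)^2 = 33281 + 4128√65
(129+16√65)^3 = 8586369 + 1065008√65

129 16
33281 4128
8586369 1065008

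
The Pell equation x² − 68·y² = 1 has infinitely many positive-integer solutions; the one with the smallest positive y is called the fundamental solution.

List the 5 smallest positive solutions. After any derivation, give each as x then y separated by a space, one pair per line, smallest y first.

33 4
2177 264
143649 17420
9478657 1149456
625447713 75846676

[8; 4,16] for √68; ℓ=2 ⇒ convergent index 1
step 0: (8, 1)  from 8·(1,0) + (0,1)
step 1: (33, 4)  from 4·(8,1) + (1,0)
fundamental: x₁=33, y₁=4  (since 1089 − 68·16 = 1)
(x_2, y_2) = (33·33 + 68·4·4, 33·4 + 4·33) = (2177, 264)
(x_3, y_3) = (33·2177 + 68·4·264, 33·264 + 4·2177) = (143649, 17420)
(x_4, y_4) = (33·143649 + 68·4·17420, 33·17420 + 4·143649) = (9478657, 1149456)
(x_5, y_5) = (33·9478657 + 68·4·1149456, 33·1149456 + 4·9478657) = (625447713, 75846676)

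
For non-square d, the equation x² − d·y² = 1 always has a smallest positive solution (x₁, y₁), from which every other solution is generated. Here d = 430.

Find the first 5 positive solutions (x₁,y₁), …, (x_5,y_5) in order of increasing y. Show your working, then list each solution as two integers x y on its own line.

2862251 138030
16384961574001 790153011060
93795745300289010251 4523232492118854090
536933931562978654798296001 25893253447598574322902120
3073679365100040639604854765306251 148225981147280410676109712890150

[20; 1,2,1,3,1,…,2,1,40] for √430; ℓ=14 ⇒ convergent index 13
a_0=20:  p_0=20·1+0=20,  q_0=20·0+1=1
…
a_3=1:  p_3=1·62+21=83,  q_3=1·3+1=4
a_4=3:  p_4=3·83+62=311,  q_4=3·4+3=15
…
a_6=6:  p_6=6·394+311=2675,  q_6=6·19+15=129
…
a_10=3:  p_10=3·155233+133439=599138,  q_10=3·7486+6435=28893
a_11=1:  p_11=1·599138+155233=754371,  q_11=1·28893+7486=36379
a_12=2:  p_12=2·754371+599138=2107880,  q_12=2·36379+28893=101651
a_13=1:  p_13=1·2107880+754371=2862251,  q_13=1·101651+36379=138030
→ (2862251, 138030).  Check: 2862251²=8192480787001, 430·138030²=8192480787000, difference 1.
n=2: (2862251,138030)∘(2862251,138030) = (2862251·2862251+430·138030·138030, 2862251·138030+138030·2862251) = (16384961574001,790153011060)
n=3: (16384961574001,790153011060)∘(2862251,138030) = (2862251·16384961574001+430·138030·790153011060, 2862251·790153011060+138030·16384961574001) = (93795745300289010251,4523232492118854090)
n=4: (93795745300289010251,4523232492118854090)∘(2862251,138030) = (2862251·93795745300289010251+430·138030·4523232492118854090, 2862251·4523232492118854090+138030·93795745300289010251) = (536933931562978654798296001,25893253447598574322902120)
n=5: (536933931562978654798296001,25893253447598574322902120)∘(2862251,138030) = (2862251·536933931562978654798296001+430·138030·25893253447598574322902120, 2862251·25893253447598574322902120+138030·536933931562978654798296001) = (3073679365100040639604854765306251,148225981147280410676109712890150)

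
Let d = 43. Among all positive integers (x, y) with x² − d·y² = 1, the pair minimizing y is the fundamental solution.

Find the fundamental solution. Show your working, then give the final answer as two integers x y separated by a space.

3482 531

d=43: √d = [6; 1,1,3,1,5,1,3,1,1,12] (ℓ=10, even), read p_9/q_9
step 0: (6, 1)  from 6·(1,0) + (0,1)
step 1: (7, 1)  from 1·(6,1) + (1,0)
…
step 8: (1941, 296)  from 1·(1541,235) + (400,61)
step 9: (3482, 531)  from 1·(1941,296) + (1541,235)
(x₁, y₁) = (3482, 531);  3482² − 43·531² = 1 ✓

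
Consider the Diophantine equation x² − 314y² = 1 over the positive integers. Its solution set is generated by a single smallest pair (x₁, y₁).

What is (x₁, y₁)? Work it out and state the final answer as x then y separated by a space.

d=314: √d = [17; 1,2,1,1,2,1,34] (ℓ=7, odd), read p_13/q_13
step 0: (17, 1)  from 17·(1,0) + (0,1)
step 1: (18, 1)  from 1·(17,1) + (1,0)
step 2: (53, 3)  from 2·(18,1) + (17,1)
step 3: (71, 4)  from 1·(53,3) + (18,1)
step 4: (124, 7)  from 1·(71,4) + (53,3)
step 5: (319, 18)  from 2·(124,7) + (71,4)
…
step 8: (15824, 893)  from 1·(15381,868) + (443,25)
step 9: (47029, 2654)  from 2·(15824,893) + (15381,868)
step 10: (62853, 3547)  from 1·(47029,2654) + (15824,893)
step 11: (109882, 6201)  from 1·(62853,3547) + (47029,2654)
step 12: (282617, 15949)  from 2·(109882,6201) + (62853,3547)
step 13: (392499, 22150)  from 1·(282617,15949) + (109882,6201)
(x₁, y₁) = (392499, 22150);  392499² − 314·22150² = 1 ✓

392499 22150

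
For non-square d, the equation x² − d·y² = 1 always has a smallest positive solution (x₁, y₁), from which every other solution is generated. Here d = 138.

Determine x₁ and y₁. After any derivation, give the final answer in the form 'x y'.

47 4

√138 → a₀=11, period (1,2,1,22); ℓ=4 even so k=3
step 0: (11, 1)  from 11·(1,0) + (0,1)
…
step 2: (35, 3)  from 2·(12,1) + (11,1)
step 3: (47, 4)  from 1·(35,3) + (12,1)
(x₁, y₁) = (47, 4);  47² − 138·4² = 1 ✓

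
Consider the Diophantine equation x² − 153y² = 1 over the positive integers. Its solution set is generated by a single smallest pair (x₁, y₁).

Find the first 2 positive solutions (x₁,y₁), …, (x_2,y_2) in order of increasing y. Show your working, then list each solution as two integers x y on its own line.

2177 176
9478657 766304

√153 → a₀=12, period (2,1,2,2,2,1,2,24); ℓ=8 even so k=7
step 0: (12, 1)  from 12·(1,0) + (0,1)
step 1: (25, 2)  from 2·(12,1) + (1,0)
step 2: (37, 3)  from 1·(25,2) + (12,1)
step 3: (99, 8)  from 2·(37,3) + (25,2)
step 4: (235, 19)  from 2·(99,8) + (37,3)
step 5: (569, 46)  from 2·(235,19) + (99,8)
step 6: (804, 65)  from 1·(569,46) + (235,19)
step 7: (2177, 176)  from 2·(804,65) + (569,46)
→ (2177, 176).  Check: 2177²=4739329, 153·176²=4739328, difference 1.
(2177+176√153)^2 = 9478657 + 766304√153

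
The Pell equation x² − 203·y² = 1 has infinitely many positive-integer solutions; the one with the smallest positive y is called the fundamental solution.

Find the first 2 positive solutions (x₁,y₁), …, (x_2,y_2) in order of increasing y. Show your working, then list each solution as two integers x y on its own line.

[14; 4,28] for √203; ℓ=2 ⇒ convergent index 1
step 0: (14, 1)  from 14·(1,0) + (0,1)
step 1: (57, 4)  from 4·(14,1) + (1,0)
(x₁, y₁) = (57, 4);  57² − 203·4² = 1 ✓
n=2: (57,4)∘(57,4) = (57·57+203·4·4, 57·4+4·57) = (6497,456)

57 4
6497 456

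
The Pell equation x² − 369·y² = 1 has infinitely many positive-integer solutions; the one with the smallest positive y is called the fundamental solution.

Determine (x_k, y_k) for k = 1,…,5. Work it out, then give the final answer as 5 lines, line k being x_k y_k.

[19; 4,1,3,2,7,4,7,2,3,1,4,38] for √369; ℓ=12 ⇒ convergent index 11
k=0  a_k=19  p_k/q_k = 19/1
k=1  a_k=4  p_k/q_k = 77/4
k=2  a_k=1  p_k/q_k = 96/5
k=3  a_k=3  p_k/q_k = 365/19
…
k=5  a_k=7  p_k/q_k = 6147/320
k=6  a_k=4  p_k/q_k = 25414/1323
…
k=10  a_k=1  p_k/q_k = 1758061/91521
k=11  a_k=4  p_k/q_k = 8396801/437120
fundamental: x₁=8396801, y₁=437120  (since 70506267033601 − 369·191073894400 = 1)
k=2:  x_2 = 8396801·8396801+369·437120·437120 = 141012534067201,  y_2 = 8396801·437120+437120·8396801 = 7340819306240
k=3:  x_3 = 8396801·141012534067201+369·437120·7340819306240 = 2368108374136006451201,  y_3 = 8396801·7340819306240+437120·141012534067201 = 123278797782910239360
k=4:  x_4 = 8396801·2368108374136006451201+369·437120·123278797782910239360 = 39769069528107045198367948801,  y_4 = 8396801·123278797782910239360+437120·2368108374136006451201 = 2070295065004669620717268480
k=5:  x_5 = 8396801·39769069528107045198367948801+369·437120·2070295065004669620717268480 = 667865925565355162349028245713920001,  y_5 = 8396801·2070295065004669620717268480+437120·39769069528107045198367948801 = 34767711344252426473018978470025600

8396801 437120
141012534067201 7340819306240
2368108374136006451201 123278797782910239360
39769069528107045198367948801 2070295065004669620717268480
667865925565355162349028245713920001 34767711344252426473018978470025600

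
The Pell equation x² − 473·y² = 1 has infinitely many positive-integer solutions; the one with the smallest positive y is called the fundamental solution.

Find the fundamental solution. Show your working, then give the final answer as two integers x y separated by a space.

√473 = [21; 1,2,1,42, …], period ℓ=4 (even) → k=3
a_0=21:  p_0=21·1+0=21,  q_0=21·0+1=1
…
a_2=2:  p_2=2·22+21=65,  q_2=2·1+1=3
a_3=1:  p_3=1·65+22=87,  q_3=1·3+1=4
(x₁, y₁) = (87, 4);  87² − 473·4² = 1 ✓

87 4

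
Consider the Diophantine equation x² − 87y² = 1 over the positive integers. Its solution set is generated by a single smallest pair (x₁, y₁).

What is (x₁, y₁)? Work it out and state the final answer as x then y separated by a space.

√87 → a₀=9, period (3,18); ℓ=2 even so k=1
k=0  a_k=9  p_k/q_k = 9/1
k=1  a_k=3  p_k/q_k = 28/3
→ (28, 3).  Check: 28²=784, 87·3²=783, difference 1.

28 3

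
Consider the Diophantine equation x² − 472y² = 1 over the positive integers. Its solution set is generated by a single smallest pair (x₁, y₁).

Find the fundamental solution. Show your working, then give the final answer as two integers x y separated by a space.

d=472: √d = [21; 1,2,1,1,1,…,2,1,42] (ℓ=14, even), read p_13/q_13
step 0: (21, 1)  from 21·(1,0) + (0,1)
…
step 2: (65, 3)  from 2·(22,1) + (21,1)
…
step 4: (152, 7)  from 1·(87,4) + (65,3)
step 5: (239, 11)  from 1·(152,7) + (87,4)
step 6: (1108, 51)  from 4·(239,11) + (152,7)
step 7: (5779, 266)  from 5·(1108,51) + (239,11)
step 8: (24224, 1115)  from 4·(5779,266) + (1108,51)
step 9: (30003, 1381)  from 1·(24224,1115) + (5779,266)
step 10: (54227, 2496)  from 1·(30003,1381) + (24224,1115)
step 11: (84230, 3877)  from 1·(54227,2496) + (30003,1381)
step 12: (222687, 10250)  from 2·(84230,3877) + (54227,2496)
step 13: (306917, 14127)  from 1·(222687,10250) + (84230,3877)
(x₁, y₁) = (306917, 14127);  306917² − 472·14127² = 1 ✓

306917 14127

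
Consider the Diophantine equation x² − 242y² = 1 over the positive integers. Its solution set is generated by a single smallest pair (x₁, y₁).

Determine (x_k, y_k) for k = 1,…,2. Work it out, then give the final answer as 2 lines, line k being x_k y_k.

19601 1260
768398401 49394520

[15; 1,1,3,1,14,1,3,1,1,30] for √242; ℓ=10 ⇒ convergent index 9
step 0: (15, 1)  from 15·(1,0) + (0,1)
step 1: (16, 1)  from 1·(15,1) + (1,0)
step 2: (31, 2)  from 1·(16,1) + (15,1)
step 3: (109, 7)  from 3·(31,2) + (16,1)
step 4: (140, 9)  from 1·(109,7) + (31,2)
step 5: (2069, 133)  from 14·(140,9) + (109,7)
step 6: (2209, 142)  from 1·(2069,133) + (140,9)
…
step 8: (10905, 701)  from 1·(8696,559) + (2209,142)
step 9: (19601, 1260)  from 1·(10905,701) + (8696,559)
→ (19601, 1260).  Check: 19601²=384199201, 242·1260²=384199200, difference 1.
(19601+1260√242)^2 = 768398401 + 49394520√242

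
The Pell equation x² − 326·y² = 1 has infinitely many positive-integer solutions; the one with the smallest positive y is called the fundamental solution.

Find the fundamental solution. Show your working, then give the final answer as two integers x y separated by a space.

[18; 18,36] for √326; ℓ=2 ⇒ convergent index 1
a_0=18:  p_0=18·1+0=18,  q_0=18·0+1=1
a_1=18:  p_1=18·18+1=325,  q_1=18·1+0=18
(x₁, y₁) = (325, 18);  325² − 326·18² = 1 ✓

325 18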